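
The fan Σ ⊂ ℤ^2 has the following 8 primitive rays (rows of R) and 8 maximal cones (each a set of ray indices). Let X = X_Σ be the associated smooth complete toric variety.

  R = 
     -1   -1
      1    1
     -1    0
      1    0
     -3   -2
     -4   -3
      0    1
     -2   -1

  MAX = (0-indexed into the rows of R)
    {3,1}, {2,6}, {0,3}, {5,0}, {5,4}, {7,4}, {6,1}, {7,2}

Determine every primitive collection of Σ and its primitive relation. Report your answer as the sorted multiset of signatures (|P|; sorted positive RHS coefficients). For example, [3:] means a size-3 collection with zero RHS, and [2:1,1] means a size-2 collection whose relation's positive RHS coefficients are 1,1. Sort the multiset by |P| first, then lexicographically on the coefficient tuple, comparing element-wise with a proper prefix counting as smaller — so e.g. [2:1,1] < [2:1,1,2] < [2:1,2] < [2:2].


|primitive collections| = 20. Relations:

  P = {0,1}:  v_{0} + v_{1} = 0  so sig = [2:]
  P = {2,3}:  v_{2} + v_{3} = 0  so sig = [2:]
  P = {0,2}:  v_{0} + v_{2} = v_{7}  so sig = [2:1]
  P = {0,4}:  v_{0} + v_{4} = v_{5}  so sig = [2:1]
  P = {0,6}:  v_{0} + v_{6} = v_{2}  so sig = [2:1]
  P = {0,7}:  v_{0} + v_{7} = v_{4}  so sig = [2:1]
  P = {1,2}:  v_{1} + v_{2} = v_{6}  so sig = [2:1]
  P = {1,4}:  v_{1} + v_{4} = v_{7}  so sig = [2:1]
  P = {1,5}:  v_{1} + v_{5} = v_{4}  so sig = [2:1]
  P = {1,7}:  v_{1} + v_{7} = v_{2}  so sig = [2:1]
  P = {3,6}:  v_{3} + v_{6} = v_{1}  so sig = [2:1]
  P = {3,7}:  v_{3} + v_{7} = v_{0}  so sig = [2:1]
  P = {2,5}:  v_{2} + v_{5} = v_{4} + v_{7}  so sig = [2:1,1]
  P = {4,6}:  v_{4} + v_{6} = v_{2} + v_{7}  so sig = [2:1,1]
  P = {2,4}:  v_{2} + v_{4} = 2·v_{7}  so sig = [2:2]
  P = {3,4}:  v_{3} + v_{4} = 2·v_{0}  so sig = [2:2]
  P = {5,6}:  v_{5} + v_{6} = 2·v_{7}  so sig = [2:2]
  P = {5,7}:  v_{5} + v_{7} = 2·v_{4}  so sig = [2:2]
  P = {6,7}:  v_{6} + v_{7} = 2·v_{2}  so sig = [2:2]
  P = {3,5}:  v_{3} + v_{5} = 3·v_{0}  so sig = [2:3]

Sorted signature multiset PRS(X):
    [2:]
    [2:]
    [2:1]
    [2:1]
    [2:1]
    [2:1]
    [2:1]
    [2:1]
    [2:1]
    [2:1]
    [2:1]
    [2:1]
    [2:1,1]
    [2:1,1]
    [2:2]
    [2:2]
    [2:2]
    [2:2]
    [2:2]
    [2:3]


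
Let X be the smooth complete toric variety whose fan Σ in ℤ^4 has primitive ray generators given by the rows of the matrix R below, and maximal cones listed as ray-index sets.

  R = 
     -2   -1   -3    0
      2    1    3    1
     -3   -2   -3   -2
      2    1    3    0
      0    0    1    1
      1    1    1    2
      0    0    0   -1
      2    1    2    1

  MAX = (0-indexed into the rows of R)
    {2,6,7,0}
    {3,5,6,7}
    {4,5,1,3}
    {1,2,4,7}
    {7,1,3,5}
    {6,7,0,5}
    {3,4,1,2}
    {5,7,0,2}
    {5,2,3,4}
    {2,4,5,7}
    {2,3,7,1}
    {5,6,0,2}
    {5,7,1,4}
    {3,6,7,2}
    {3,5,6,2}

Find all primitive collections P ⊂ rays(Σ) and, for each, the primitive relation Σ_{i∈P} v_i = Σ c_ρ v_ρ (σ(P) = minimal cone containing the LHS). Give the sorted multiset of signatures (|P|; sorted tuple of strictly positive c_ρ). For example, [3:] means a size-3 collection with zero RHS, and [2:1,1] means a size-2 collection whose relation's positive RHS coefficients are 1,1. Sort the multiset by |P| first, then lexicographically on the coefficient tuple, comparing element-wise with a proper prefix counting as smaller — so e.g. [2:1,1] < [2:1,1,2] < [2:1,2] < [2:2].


The 9 primitive collections of Σ (r=8, n=4):

  • {0,3}:  v_{0} + v_{3} = 0 ; sig = [2:]
  • {1,6}:  v_{1} + v_{6} = v_{3} ; sig = [2:1]
  • {0,1}:  v_{0} + v_{1} = v_{2} + v_{5} + v_{7} ; sig = [2:1,1,1]
  • {4,6}:  v_{4} + v_{6} = v_{2} + v_{3} + v_{5} ; sig = [2:1,1,1]
  • {0,4}:  v_{0} + v_{4} = 2·v_{2} + 2·v_{5} + v_{7} ; sig = [2:1,2,2]
  • {1,2,5}:  v_{1} + v_{2} + v_{5} = v_{4} ; sig = [3:1]
  • {3,4,7}:  v_{3} + v_{4} + v_{7} = 2·v_{1} ; sig = [3:2]
  • {2,5,6,7}:  v_{2} + v_{5} + v_{6} + v_{7} = 0 ; sig = [4:]
  • {2,3,5,7}:  v_{2} + v_{3} + v_{5} + v_{7} = v_{1} ; sig = [4:1]

Sorted signature multiset PRS(X):
[[2:], [2:1], [2:1,1,1], [2:1,1,1], [2:1,2,2], [3:1], [3:2], [4:], [4:1]]


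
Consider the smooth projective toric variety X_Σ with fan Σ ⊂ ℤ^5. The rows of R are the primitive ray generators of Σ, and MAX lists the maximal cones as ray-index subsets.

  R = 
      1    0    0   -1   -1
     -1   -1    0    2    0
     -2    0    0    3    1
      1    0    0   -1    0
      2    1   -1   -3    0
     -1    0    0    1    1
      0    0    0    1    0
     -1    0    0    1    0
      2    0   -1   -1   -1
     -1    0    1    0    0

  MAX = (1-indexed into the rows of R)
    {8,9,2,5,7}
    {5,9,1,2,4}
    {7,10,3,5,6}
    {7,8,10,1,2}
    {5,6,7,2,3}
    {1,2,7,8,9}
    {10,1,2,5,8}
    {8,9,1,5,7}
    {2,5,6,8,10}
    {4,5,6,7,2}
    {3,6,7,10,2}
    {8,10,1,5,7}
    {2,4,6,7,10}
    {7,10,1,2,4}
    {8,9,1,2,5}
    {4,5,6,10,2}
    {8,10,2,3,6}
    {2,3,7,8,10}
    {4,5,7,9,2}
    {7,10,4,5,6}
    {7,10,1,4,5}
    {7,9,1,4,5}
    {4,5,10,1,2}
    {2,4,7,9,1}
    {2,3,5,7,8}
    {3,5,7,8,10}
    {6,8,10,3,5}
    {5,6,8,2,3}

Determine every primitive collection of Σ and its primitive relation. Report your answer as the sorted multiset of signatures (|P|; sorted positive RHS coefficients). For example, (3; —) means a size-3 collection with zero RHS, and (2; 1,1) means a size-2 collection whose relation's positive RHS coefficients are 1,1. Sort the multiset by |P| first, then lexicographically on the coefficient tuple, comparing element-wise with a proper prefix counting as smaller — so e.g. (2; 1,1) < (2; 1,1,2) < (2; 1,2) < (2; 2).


Δ(Σ) — 10 vertices, 11 min non-faces:

  {1,6}:  v_{1} + v_{6} = 0 — sig = (2; —)
  {4,8}:  v_{4} + v_{8} = 0 — sig = (2; —)
  {9,10}:  v_{9} + v_{10} = v_{1} — sig = (2; 1)
  {1,3}:  v_{1} + v_{3} = v_{7} + v_{8} — sig = (2; 1,1)
  {3,4}:  v_{3} + v_{4} = v_{6} + v_{7} — sig = (2; 1,1)
  {6,9}:  v_{6} + v_{9} = v_{2} + v_{5} + v_{7} — sig = (2; 1,1,1)
  {3,9}:  v_{3} + v_{9} = v_{2} + v_{5} + 2·v_{7} + v_{8} — sig = (2; 1,1,1,2)
  {6,7,8}:  v_{6} + v_{7} + v_{8} = v_{3} — sig = (3; 1)
  {2,5,7,10}:  v_{2} + v_{5} + v_{7} + v_{10} = 0 — sig = (4; —)
  {1,2,5,7}:  v_{1} + v_{2} + v_{5} + v_{7} = v_{9} — sig = (4; 1)
  {2,3,5,10}:  v_{2} + v_{3} + v_{5} + v_{10} = v_{6} + v_{8} — sig = (4; 1,1)

Sorted signature multiset PRS(X):
    (2; —)
    (2; —)
    (2; 1)
    (2; 1,1)
    (2; 1,1)
    (2; 1,1,1)
    (2; 1,1,1,2)
    (3; 1)
    (4; —)
    (4; 1)
    (4; 1,1)


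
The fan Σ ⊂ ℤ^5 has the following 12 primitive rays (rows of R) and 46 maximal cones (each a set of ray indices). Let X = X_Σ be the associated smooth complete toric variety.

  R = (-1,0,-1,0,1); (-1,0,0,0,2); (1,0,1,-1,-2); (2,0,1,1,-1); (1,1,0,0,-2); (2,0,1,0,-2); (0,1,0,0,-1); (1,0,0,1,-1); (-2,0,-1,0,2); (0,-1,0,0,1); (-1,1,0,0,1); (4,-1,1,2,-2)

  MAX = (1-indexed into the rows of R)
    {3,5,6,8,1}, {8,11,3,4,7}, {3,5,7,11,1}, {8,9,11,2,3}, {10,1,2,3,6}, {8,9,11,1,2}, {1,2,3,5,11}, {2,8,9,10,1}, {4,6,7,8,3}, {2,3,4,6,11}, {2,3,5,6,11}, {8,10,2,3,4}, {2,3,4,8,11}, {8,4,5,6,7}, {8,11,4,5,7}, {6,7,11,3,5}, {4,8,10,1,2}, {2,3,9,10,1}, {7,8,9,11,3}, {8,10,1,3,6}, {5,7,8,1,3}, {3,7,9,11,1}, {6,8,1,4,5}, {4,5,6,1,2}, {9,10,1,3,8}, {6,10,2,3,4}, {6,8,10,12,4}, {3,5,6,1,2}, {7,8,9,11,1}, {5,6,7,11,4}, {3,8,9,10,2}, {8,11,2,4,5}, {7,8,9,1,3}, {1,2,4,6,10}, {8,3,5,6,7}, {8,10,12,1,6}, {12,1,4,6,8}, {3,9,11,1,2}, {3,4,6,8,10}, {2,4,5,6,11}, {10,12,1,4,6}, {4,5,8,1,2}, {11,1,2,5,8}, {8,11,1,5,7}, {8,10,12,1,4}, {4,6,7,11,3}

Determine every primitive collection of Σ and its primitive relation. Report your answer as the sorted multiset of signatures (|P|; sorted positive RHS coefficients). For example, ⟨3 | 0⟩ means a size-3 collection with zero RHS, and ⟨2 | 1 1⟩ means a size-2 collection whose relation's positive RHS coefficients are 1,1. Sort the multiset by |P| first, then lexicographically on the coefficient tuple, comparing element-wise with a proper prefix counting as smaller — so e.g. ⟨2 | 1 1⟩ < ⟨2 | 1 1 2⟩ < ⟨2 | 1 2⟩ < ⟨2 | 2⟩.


Primitive collections (26):

  P={6,9}:  v_{6} + v_{9} = 0  so sig = ⟨2 | 0⟩
  P={7,10}:  v_{7} + v_{10} = 0  so sig = ⟨2 | 0⟩
  P={2,7}:  v_{2} + v_{7} = v_{11}  so sig = ⟨2 | 1⟩
  P={10,11}:  v_{10} + v_{11} = v_{2}  so sig = ⟨2 | 1⟩
  P={4,9}:  v_{4} + v_{9} = v_{2} + v_{8}  so sig = ⟨2 | 1 1⟩
  P={5,9}:  v_{5} + v_{9} = v_{1} + v_{7}  so sig = ⟨2 | 1 1⟩
  P={5,10}:  v_{5} + v_{10} = v_{1} + v_{6}  so sig = ⟨2 | 1 1⟩
  P={7,12}:  v_{7} + v_{12} = v_{1} + v_{4} + v_{6} + v_{8}  so sig = ⟨2 | 1 1 1 1⟩
  P={9,12}:  v_{9} + v_{12} = v_{1} + v_{4} + v_{8} + v_{10}  so sig = ⟨2 | 1 1 1 1⟩
  P={2,12}:  v_{2} + v_{12} = v_{1} + 2·v_{4} + v_{10}  so sig = ⟨2 | 1 1 2⟩
  P={3,12}:  v_{3} + v_{12} = 2·v_{6} + v_{8} + v_{10}  so sig = ⟨2 | 1 1 2⟩
  P={5,12}:  v_{5} + v_{12} = 2·v_{1} + v_{4} + 2·v_{6} + v_{8}  so sig = ⟨2 | 1 1 2 2⟩
  P={11,12}:  v_{11} + v_{12} = v_{1} + 2·v_{4}  so sig = ⟨2 | 1 2⟩
  P={1,3,4}:  v_{1} + v_{3} + v_{4} = v_{6}  so sig = ⟨3 | 1⟩
  P={1,6,7}:  v_{1} + v_{6} + v_{7} = v_{5}  so sig = ⟨3 | 1⟩
  P={2,6,8}:  v_{2} + v_{6} + v_{8} = v_{4}  so sig = ⟨3 | 1⟩
  P={1,6,11}:  v_{1} + v_{6} + v_{11} = v_{2} + v_{5}  so sig = ⟨3 | 1 1⟩
  P={6,8,11}:  v_{6} + v_{8} + v_{11} = v_{4} + v_{7}  so sig = ⟨3 | 1 1⟩
  P={1,4,7}:  v_{1} + v_{4} + v_{7} = v_{2} + v_{5} + v_{8}  so sig = ⟨3 | 1 1 1⟩
  P={1,4,11}:  v_{1} + v_{4} + v_{11} = 2·v_{2} + v_{5} + v_{8}  so sig = ⟨3 | 1 1 2⟩
  P={3,4,5}:  v_{3} + v_{4} + v_{5} = 2·v_{6} + v_{7}  so sig = ⟨3 | 1 2⟩
  P={1,2,3,8}:  v_{1} + v_{2} + v_{3} + v_{8} = 0  so sig = ⟨4 | 0⟩
  P={1,3,8,11}:  v_{1} + v_{3} + v_{8} + v_{11} = v_{7}  so sig = ⟨4 | 1⟩
  P={2,3,5,8}:  v_{2} + v_{3} + v_{5} + v_{8} = v_{6} + v_{7}  so sig = ⟨4 | 1 1⟩
  P={3,5,8,11}:  v_{3} + v_{5} + v_{8} + v_{11} = v_{6} + 2·v_{7}  so sig = ⟨4 | 1 2⟩
  P={1,4,6,8,10}:  v_{1} + v_{4} + v_{6} + v_{8} + v_{10} = v_{12}  so sig = ⟨5 | 1⟩

Signatures (|P|; sorted positive RHS coefficients), sorted:
    |P|=2: 13 collections, coeffs (), (), (1), (1), (1,1), (1,1), (1,1), (1,1,1,1), (1,1,1,1), (1,1,2), (1,1,2), (1,1,2,2), (1,2)
    |P|=3: 8 collections, coeffs (1), (1), (1), (1,1), (1,1), (1,1,1), (1,1,2), (1,2)
    |P|=4: 4 collections, coeffs (), (1), (1,1), (1,2)
    |P|=5: 1 collection, coeffs (1)


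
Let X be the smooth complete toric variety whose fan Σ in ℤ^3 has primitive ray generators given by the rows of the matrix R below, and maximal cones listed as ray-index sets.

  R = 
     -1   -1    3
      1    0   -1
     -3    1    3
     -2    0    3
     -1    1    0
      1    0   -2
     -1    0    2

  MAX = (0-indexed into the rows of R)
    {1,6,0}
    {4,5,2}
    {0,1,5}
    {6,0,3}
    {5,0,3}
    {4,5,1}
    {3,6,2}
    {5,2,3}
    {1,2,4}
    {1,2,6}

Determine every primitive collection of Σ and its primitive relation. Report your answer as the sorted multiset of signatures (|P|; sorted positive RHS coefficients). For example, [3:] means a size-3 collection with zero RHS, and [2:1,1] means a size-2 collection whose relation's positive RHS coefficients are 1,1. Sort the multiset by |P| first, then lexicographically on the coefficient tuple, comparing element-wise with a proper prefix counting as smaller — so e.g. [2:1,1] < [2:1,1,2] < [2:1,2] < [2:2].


Σ has 7 primitive collections:

  • {5,6}:  v_{5} + v_{6} = 0  ⟹  sig = [2:]
  • {0,4}:  v_{0} + v_{4} = v_{3}  ⟹  sig = [2:1]
  • {1,3}:  v_{1} + v_{3} = v_{6}  ⟹  sig = [2:1]
  • {3,4}:  v_{3} + v_{4} = v_{2}  ⟹  sig = [2:1]
  • {4,6}:  v_{4} + v_{6} = v_{1} + v_{2}  ⟹  sig = [2:1,1]
  • {0,2}:  v_{0} + v_{2} = 2·v_{3}  ⟹  sig = [2:2]
  • {1,2,5}:  v_{1} + v_{2} + v_{5} = v_{4}  ⟹  sig = [3:1]

Hence PRS(X_Σ) =
[[2:], [2:1], [2:1], [2:1], [2:1,1], [2:2], [3:1]]


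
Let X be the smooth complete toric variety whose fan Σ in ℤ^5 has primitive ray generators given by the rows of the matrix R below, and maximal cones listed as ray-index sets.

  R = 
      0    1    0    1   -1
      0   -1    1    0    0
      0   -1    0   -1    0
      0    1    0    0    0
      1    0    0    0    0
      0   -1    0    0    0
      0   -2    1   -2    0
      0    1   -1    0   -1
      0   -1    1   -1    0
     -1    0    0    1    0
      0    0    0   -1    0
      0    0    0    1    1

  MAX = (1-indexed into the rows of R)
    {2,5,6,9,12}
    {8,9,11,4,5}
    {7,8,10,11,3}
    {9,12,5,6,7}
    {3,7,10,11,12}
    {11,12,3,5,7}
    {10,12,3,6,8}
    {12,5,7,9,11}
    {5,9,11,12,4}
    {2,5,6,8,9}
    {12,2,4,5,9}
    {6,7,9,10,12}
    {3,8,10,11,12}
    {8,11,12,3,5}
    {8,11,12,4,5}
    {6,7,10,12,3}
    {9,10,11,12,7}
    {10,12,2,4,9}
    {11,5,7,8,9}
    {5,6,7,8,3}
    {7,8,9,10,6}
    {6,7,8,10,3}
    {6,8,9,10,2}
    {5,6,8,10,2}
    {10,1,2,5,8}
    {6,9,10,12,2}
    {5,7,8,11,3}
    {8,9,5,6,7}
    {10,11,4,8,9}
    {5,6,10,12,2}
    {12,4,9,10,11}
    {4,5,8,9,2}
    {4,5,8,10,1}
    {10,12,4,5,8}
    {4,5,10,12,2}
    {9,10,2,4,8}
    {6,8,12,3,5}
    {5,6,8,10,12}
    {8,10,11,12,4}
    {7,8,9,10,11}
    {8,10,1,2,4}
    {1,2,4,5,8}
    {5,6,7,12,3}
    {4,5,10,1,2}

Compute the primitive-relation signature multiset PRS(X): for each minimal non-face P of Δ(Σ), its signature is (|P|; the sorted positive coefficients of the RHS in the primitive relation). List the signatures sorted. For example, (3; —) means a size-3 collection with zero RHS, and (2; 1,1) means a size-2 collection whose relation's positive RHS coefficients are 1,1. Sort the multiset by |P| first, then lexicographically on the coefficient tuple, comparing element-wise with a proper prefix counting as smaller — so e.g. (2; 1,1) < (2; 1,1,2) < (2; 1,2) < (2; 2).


|primitive collections| = 22. Relations:

  • {4,6}:  v_{4} + v_{6} = 0 — sig = (2; —)
  • {2,11}:  v_{2} + v_{11} = v_{9} — sig = (2; 1)
  • {3,4}:  v_{3} + v_{4} = v_{11} — sig = (2; 1)
  • {3,9}:  v_{3} + v_{9} = v_{7} — sig = (2; 1)
  • {6,11}:  v_{6} + v_{11} = v_{3} — sig = (2; 1)
  • {1,3}:  v_{1} + v_{3} = v_{2} + v_{8} — sig = (2; 1,1)
  • {2,3}:  v_{2} + v_{3} = v_{6} + v_{9} — sig = (2; 1,1)
  • {4,7}:  v_{4} + v_{7} = v_{9} + v_{11} — sig = (2; 1,1)
  • {1,7}:  v_{1} + v_{7} = v_{2} + v_{8} + v_{9} — sig = (2; 1,1,1)
  • {1,11}:  v_{1} + v_{11} = v_{2} + v_{4} + v_{8} — sig = (2; 1,1,1)
  • {1,6}:  v_{1} + v_{6} = v_{2} + v_{5} + v_{8} + v_{10} — sig = (2; 1,1,1,1)
  • {1,9}:  v_{1} + v_{9} = 2·v_{2} + v_{4} + v_{8} — sig = (2; 1,1,2)
  • {2,7}:  v_{2} + v_{7} = v_{6} + 2·v_{9} — sig = (2; 1,2)
  • {1,12}:  v_{1} + v_{12} = v_{4} + 2·v_{5} + 2·v_{10} — sig = (2; 1,2,2)
  • {5,10,11}:  v_{5} + v_{10} + v_{11} = 0 — sig = (3; —)
  • {8,9,12}:  v_{8} + v_{9} + v_{12} = 0 — sig = (3; —)
  • {3,5,10}:  v_{3} + v_{5} + v_{10} = v_{6} — sig = (3; 1)
  • {5,9,10}:  v_{5} + v_{9} + v_{10} = v_{2} — sig = (3; 1)
  • {7,8,12}:  v_{7} + v_{8} + v_{12} = v_{3} — sig = (3; 1)
  • {2,8,12}:  v_{2} + v_{8} + v_{12} = v_{5} + v_{10} — sig = (3; 1,1)
  • {5,7,10}:  v_{5} + v_{7} + v_{10} = v_{6} + v_{9} — sig = (3; 1,1)
  • {2,4,5,8,10}:  v_{2} + v_{4} + v_{5} + v_{8} + v_{10} = v_{1} — sig = (5; 1)

so the primitive-relation signature multiset is
    (2; —)
    (2; 1)
    (2; 1)
    (2; 1)
    (2; 1)
    (2; 1,1)
    (2; 1,1)
    (2; 1,1)
    (2; 1,1,1)
    (2; 1,1,1)
    (2; 1,1,1,1)
    (2; 1,1,2)
    (2; 1,2)
    (2; 1,2,2)
    (3; —)
    (3; —)
    (3; 1)
    (3; 1)
    (3; 1)
    (3; 1,1)
    (3; 1,1)
    (5; 1)


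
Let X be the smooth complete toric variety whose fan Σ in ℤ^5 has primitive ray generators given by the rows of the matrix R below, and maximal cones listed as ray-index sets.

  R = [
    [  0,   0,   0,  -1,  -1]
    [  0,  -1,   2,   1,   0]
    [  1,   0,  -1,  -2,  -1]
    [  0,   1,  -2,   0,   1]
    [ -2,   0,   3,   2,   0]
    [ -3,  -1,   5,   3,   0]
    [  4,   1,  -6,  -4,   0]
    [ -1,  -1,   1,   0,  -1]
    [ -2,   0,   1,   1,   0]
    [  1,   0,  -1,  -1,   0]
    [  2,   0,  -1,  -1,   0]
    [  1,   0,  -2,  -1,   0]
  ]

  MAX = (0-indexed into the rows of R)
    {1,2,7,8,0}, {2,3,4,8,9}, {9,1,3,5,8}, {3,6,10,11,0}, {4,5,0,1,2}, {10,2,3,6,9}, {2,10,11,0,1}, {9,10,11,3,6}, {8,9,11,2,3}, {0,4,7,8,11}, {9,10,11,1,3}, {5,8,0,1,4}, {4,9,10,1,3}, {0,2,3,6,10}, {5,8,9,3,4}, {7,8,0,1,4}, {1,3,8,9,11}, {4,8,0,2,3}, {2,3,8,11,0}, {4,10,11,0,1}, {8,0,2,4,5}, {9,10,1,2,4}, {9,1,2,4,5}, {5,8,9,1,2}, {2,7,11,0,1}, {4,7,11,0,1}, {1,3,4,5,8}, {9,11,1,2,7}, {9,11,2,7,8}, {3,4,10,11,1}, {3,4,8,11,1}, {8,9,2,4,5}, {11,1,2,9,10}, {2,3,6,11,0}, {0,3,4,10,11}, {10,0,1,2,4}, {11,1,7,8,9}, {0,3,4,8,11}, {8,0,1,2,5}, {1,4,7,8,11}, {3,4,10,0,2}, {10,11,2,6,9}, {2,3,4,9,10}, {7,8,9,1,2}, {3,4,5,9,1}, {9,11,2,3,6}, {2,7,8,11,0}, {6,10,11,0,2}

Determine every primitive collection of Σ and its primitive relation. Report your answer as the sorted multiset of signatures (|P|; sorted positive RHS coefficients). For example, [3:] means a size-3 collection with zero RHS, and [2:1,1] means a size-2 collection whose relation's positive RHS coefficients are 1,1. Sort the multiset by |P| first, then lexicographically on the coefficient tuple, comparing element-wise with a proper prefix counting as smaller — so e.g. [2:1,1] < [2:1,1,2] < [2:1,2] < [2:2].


|primitive collections| = 25. Relations:

  P={8,10}:  v_{8} + v_{10} = 0  ⇒ sig = [2:]
  P={0,9}:  v_{0} + v_{9} = v_{2}  ⇒ sig = [2:1]
  P={5,6}:  v_{5} + v_{6} = v_{9}  ⇒ sig = [2:1]
  P={3,7}:  v_{3} + v_{7} = v_{8} + v_{11}  ⇒ sig = [2:1,1]
  P={5,11}:  v_{5} + v_{11} = v_{1} + v_{8}  ⇒ sig = [2:1,1]
  P={1,6}:  v_{1} + v_{6} = v_{9} + v_{10} + v_{11}  ⇒ sig = [2:1,1,1]
  P={4,6}:  v_{4} + v_{6} = v_{0} + v_{3} + v_{10}  ⇒ sig = [2:1,1,1]
  P={5,10}:  v_{5} + v_{10} = v_{1} + v_{4} + v_{9}  ⇒ sig = [2:1,1,1]
  P={6,8}:  v_{6} + v_{8} = v_{2} + v_{3} + v_{11}  ⇒ sig = [2:1,1,1]
  P={7,10}:  v_{7} + v_{10} = v_{0} + v_{1} + v_{11}  ⇒ sig = [2:1,1,1]
  P={6,7}:  v_{6} + v_{7} = v_{2} + 2·v_{11}  ⇒ sig = [2:1,2]
  P={5,7}:  v_{5} + v_{7} = v_{0} + 2·v_{1} + 2·v_{8}  ⇒ sig = [2:1,2,2]
  P={0,1,3}:  v_{0} + v_{1} + v_{3} = 0  ⇒ sig = [3:]
  P={4,9,11}:  v_{4} + v_{9} + v_{11} = 0  ⇒ sig = [3:]
  P={1,2,3}:  v_{1} + v_{2} + v_{3} = v_{9}  ⇒ sig = [3:1]
  P={2,4,11}:  v_{2} + v_{4} + v_{11} = v_{0}  ⇒ sig = [3:1]
  P={0,3,5}:  v_{0} + v_{3} + v_{5} = v_{4} + v_{8} + v_{9}  ⇒ sig = [3:1,1,1]
  P={4,7,9}:  v_{4} + v_{7} + v_{9} = v_{0} + v_{1} + v_{8}  ⇒ sig = [3:1,1,1]
  P={2,3,5}:  v_{2} + v_{3} + v_{5} = v_{4} + v_{8} + 2·v_{9}  ⇒ sig = [3:1,1,2]
  P={2,4,7}:  v_{2} + v_{4} + v_{7} = 2·v_{0} + v_{1} + v_{8}  ⇒ sig = [3:1,1,2]
  P={0,1,8,11}:  v_{0} + v_{1} + v_{8} + v_{11} = v_{7}  ⇒ sig = [4:1]
  P={1,4,8,9}:  v_{1} + v_{4} + v_{8} + v_{9} = v_{5}  ⇒ sig = [4:1]
  P={2,3,10,11}:  v_{2} + v_{3} + v_{10} + v_{11} = v_{6}  ⇒ sig = [4:1]
  P={1,2,4,8}:  v_{1} + v_{2} + v_{4} + v_{8} = v_{0} + v_{5}  ⇒ sig = [4:1,1]
  P={1,2,8,11}:  v_{1} + v_{2} + v_{8} + v_{11} = v_{7} + v_{9}  ⇒ sig = [4:1,1]

Signatures (|P|; sorted positive RHS coefficients), sorted:
    [2:]
    [2:1]
    [2:1]
    [2:1,1]
    [2:1,1]
    [2:1,1,1]
    [2:1,1,1]
    [2:1,1,1]
    [2:1,1,1]
    [2:1,1,1]
    [2:1,2]
    [2:1,2,2]
    [3:]
    [3:]
    [3:1]
    [3:1]
    [3:1,1,1]
    [3:1,1,1]
    [3:1,1,2]
    [3:1,1,2]
    [4:1]
    [4:1]
    [4:1]
    [4:1,1]
    [4:1,1]


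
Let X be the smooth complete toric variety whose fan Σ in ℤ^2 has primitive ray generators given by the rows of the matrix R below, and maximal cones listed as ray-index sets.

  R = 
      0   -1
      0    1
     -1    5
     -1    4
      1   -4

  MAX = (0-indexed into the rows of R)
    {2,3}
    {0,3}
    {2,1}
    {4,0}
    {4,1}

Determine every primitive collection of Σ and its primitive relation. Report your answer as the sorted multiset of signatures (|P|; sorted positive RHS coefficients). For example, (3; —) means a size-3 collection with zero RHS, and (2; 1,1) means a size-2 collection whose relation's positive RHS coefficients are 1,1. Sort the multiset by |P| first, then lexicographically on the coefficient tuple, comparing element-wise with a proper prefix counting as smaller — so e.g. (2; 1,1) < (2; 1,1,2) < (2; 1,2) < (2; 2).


The 5 primitive collections of Σ (r=5, n=2):

  {0,1}:  v_{0} + v_{1} = 0  ⟹  sig = (2; —)
  {3,4}:  v_{3} + v_{4} = 0  ⟹  sig = (2; —)
  {0,2}:  v_{0} + v_{2} = v_{3}  ⟹  sig = (2; 1)
  {1,3}:  v_{1} + v_{3} = v_{2}  ⟹  sig = (2; 1)
  {2,4}:  v_{2} + v_{4} = v_{1}  ⟹  sig = (2; 1)

Sorted signature multiset PRS(X):
{ (2; —) ×2,  (2; 1) ×3 }


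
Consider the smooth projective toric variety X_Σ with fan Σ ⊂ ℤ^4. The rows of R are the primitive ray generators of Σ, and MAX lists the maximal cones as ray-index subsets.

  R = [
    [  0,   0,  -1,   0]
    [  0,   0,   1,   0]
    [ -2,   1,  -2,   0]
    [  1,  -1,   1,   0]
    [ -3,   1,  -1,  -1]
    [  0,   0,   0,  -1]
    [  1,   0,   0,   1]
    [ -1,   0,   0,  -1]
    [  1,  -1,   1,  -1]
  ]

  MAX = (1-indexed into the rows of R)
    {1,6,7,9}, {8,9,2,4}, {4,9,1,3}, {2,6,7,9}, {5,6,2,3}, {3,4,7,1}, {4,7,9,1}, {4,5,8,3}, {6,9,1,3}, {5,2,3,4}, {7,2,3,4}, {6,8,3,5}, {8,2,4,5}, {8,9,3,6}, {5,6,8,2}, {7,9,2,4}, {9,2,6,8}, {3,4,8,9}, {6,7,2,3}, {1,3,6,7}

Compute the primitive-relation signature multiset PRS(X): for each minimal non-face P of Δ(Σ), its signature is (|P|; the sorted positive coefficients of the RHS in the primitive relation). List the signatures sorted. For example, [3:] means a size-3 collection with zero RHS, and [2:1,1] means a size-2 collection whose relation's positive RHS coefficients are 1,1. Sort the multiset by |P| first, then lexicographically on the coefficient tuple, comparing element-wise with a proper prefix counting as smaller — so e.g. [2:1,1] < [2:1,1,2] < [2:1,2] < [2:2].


Minimal non-faces — 10 found among 9 rays, 20 max cones:

  • {1,2}:  v_{1} + v_{2} = 0 ; sig = [2:]
  • {7,8}:  v_{7} + v_{8} = 0 ; sig = [2:]
  • {4,6}:  v_{4} + v_{6} = v_{9} ; sig = [2:1]
  • {1,5}:  v_{1} + v_{5} = v_{3} + v_{8} ; sig = [2:1,1]
  • {1,8}:  v_{1} + v_{8} = v_{3} + v_{9} ; sig = [2:1,1]
  • {5,7}:  v_{5} + v_{7} = v_{2} + v_{3} ; sig = [2:1,1]
  • {5,9}:  v_{5} + v_{9} = 2·v_{8} ; sig = [2:2]
  • {2,3,8}:  v_{2} + v_{3} + v_{8} = v_{5} ; sig = [3:1]
  • {2,3,9}:  v_{2} + v_{3} + v_{9} = v_{8} ; sig = [3:1]
  • {3,7,9}:  v_{3} + v_{7} + v_{9} = v_{1} ; sig = [3:1]

Sorted signature multiset PRS(X):
{ [2:] ×2,  [2:1],  [2:1,1] ×3,  [2:2],  [3:1] ×3 }


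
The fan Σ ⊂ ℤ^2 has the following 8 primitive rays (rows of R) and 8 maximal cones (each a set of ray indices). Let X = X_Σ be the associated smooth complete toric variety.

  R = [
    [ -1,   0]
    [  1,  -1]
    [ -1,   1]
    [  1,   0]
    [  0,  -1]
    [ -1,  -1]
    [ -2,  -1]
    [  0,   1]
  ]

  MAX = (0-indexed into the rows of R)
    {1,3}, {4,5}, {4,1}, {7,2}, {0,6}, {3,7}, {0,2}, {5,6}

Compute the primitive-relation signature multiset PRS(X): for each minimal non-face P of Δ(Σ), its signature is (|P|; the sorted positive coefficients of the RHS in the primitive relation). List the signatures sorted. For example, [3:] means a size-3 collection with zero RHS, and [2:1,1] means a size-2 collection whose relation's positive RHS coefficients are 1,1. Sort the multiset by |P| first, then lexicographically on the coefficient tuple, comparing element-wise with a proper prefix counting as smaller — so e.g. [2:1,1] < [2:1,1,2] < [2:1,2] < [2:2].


The 20 primitive collections of Σ (r=8, n=2):

  P = {0,3}:  v_{0} + v_{3} = 0 — sig = [2:]
  P = {1,2}:  v_{1} + v_{2} = 0 — sig = [2:]
  P = {4,7}:  v_{4} + v_{7} = 0 — sig = [2:]
  P = {0,1}:  v_{0} + v_{1} = v_{4} — sig = [2:1]
  P = {0,4}:  v_{0} + v_{4} = v_{5} — sig = [2:1]
  P = {0,5}:  v_{0} + v_{5} = v_{6} — sig = [2:1]
  P = {0,7}:  v_{0} + v_{7} = v_{2} — sig = [2:1]
  P = {1,7}:  v_{1} + v_{7} = v_{3} — sig = [2:1]
  P = {2,3}:  v_{2} + v_{3} = v_{7} — sig = [2:1]
  P = {2,4}:  v_{2} + v_{4} = v_{0} — sig = [2:1]
  P = {3,4}:  v_{3} + v_{4} = v_{1} — sig = [2:1]
  P = {3,5}:  v_{3} + v_{5} = v_{4} — sig = [2:1]
  P = {3,6}:  v_{3} + v_{6} = v_{5} — sig = [2:1]
  P = {5,7}:  v_{5} + v_{7} = v_{0} — sig = [2:1]
  P = {1,6}:  v_{1} + v_{6} = v_{4} + v_{5} — sig = [2:1,1]
  P = {1,5}:  v_{1} + v_{5} = 2·v_{4} — sig = [2:2]
  P = {2,5}:  v_{2} + v_{5} = 2·v_{0} — sig = [2:2]
  P = {4,6}:  v_{4} + v_{6} = 2·v_{5} — sig = [2:2]
  P = {6,7}:  v_{6} + v_{7} = 2·v_{0} — sig = [2:2]
  P = {2,6}:  v_{2} + v_{6} = 3·v_{0} — sig = [2:3]

Sorted signature multiset PRS(X):
    |P|=2: 20 collections, coeffs (), (), (), (1), (1), (1), (1), (1), (1), (1), (1), (1), (1), (1), (1,1), (2), (2), (2), (2), (3)


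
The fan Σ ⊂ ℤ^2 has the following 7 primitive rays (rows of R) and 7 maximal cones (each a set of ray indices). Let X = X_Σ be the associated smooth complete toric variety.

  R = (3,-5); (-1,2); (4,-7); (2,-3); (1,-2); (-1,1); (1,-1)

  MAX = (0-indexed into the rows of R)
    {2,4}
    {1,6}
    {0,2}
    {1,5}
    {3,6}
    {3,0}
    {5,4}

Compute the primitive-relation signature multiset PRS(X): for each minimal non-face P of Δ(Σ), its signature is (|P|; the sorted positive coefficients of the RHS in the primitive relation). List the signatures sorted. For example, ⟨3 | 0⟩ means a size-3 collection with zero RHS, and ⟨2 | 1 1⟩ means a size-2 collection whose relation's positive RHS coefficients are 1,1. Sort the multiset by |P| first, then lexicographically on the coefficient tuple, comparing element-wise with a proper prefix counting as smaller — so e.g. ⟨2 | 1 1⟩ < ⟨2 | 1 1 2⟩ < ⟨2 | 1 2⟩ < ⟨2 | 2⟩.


Σ has 14 primitive collections:

  P={1,4}:  v_{1} + v_{4} = 0  so sig = ⟨2 | 0⟩
  P={5,6}:  v_{5} + v_{6} = 0  so sig = ⟨2 | 0⟩
  P={0,1}:  v_{0} + v_{1} = v_{3}  so sig = ⟨2 | 1⟩
  P={0,4}:  v_{0} + v_{4} = v_{2}  so sig = ⟨2 | 1⟩
  P={1,2}:  v_{1} + v_{2} = v_{0}  so sig = ⟨2 | 1⟩
  P={1,3}:  v_{1} + v_{3} = v_{6}  so sig = ⟨2 | 1⟩
  P={3,4}:  v_{3} + v_{4} = v_{0}  so sig = ⟨2 | 1⟩
  P={3,5}:  v_{3} + v_{5} = v_{4}  so sig = ⟨2 | 1⟩
  P={4,6}:  v_{4} + v_{6} = v_{3}  so sig = ⟨2 | 1⟩
  P={2,6}:  v_{2} + v_{6} = v_{0} + v_{3}  so sig = ⟨2 | 1 1⟩
  P={0,5}:  v_{0} + v_{5} = 2·v_{4}  so sig = ⟨2 | 2⟩
  P={0,6}:  v_{0} + v_{6} = 2·v_{3}  so sig = ⟨2 | 2⟩
  P={2,3}:  v_{2} + v_{3} = 2·v_{0}  so sig = ⟨2 | 2⟩
  P={2,5}:  v_{2} + v_{5} = 3·v_{4}  so sig = ⟨2 | 3⟩

so the primitive-relation signature multiset is
[⟨2 | 0⟩, ⟨2 | 0⟩, ⟨2 | 1⟩, ⟨2 | 1⟩, ⟨2 | 1⟩, ⟨2 | 1⟩, ⟨2 | 1⟩, ⟨2 | 1⟩, ⟨2 | 1⟩, ⟨2 | 1 1⟩, ⟨2 | 2⟩, ⟨2 | 2⟩, ⟨2 | 2⟩, ⟨2 | 3⟩]


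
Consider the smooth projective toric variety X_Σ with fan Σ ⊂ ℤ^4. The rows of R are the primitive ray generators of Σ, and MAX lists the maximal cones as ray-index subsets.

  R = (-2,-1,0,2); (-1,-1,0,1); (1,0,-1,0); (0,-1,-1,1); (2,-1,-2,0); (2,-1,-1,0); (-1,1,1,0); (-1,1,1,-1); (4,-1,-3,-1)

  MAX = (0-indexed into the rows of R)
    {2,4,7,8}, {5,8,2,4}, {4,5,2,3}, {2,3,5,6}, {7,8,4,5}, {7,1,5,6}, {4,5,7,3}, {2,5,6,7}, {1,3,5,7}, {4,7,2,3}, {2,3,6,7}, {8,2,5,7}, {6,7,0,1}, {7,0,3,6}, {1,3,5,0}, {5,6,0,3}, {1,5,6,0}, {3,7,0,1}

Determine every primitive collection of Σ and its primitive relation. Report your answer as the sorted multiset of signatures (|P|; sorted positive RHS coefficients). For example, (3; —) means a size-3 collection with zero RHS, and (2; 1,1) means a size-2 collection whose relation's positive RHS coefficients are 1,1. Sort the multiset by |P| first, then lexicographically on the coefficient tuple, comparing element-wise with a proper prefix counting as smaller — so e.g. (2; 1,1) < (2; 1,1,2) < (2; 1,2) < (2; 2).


14 minimal non-faces of Δ(Σ) (on 9 rays):

  P={1,2}:  v_{1} + v_{2} = v_{3}  →  sig = (2; 1)
  P={4,6}:  v_{4} + v_{6} = v_{2}  →  sig = (2; 1)
  P={0,8}:  v_{0} + v_{8} = v_{3} + v_{4}  →  sig = (2; 1,1)
  P={1,8}:  v_{1} + v_{8} = v_{3} + v_{4} + v_{5} + v_{7}  →  sig = (2; 1,1,1,1)
  P={1,4}:  v_{1} + v_{4} = 2·v_{3} + v_{5} + v_{7}  →  sig = (2; 1,1,2)
  P={6,8}:  v_{6} + v_{8} = 2·v_{2} + v_{5} + v_{7}  →  sig = (2; 1,1,2)
  P={0,2}:  v_{0} + v_{2} = 2·v_{3} + v_{6}  →  sig = (2; 1,2)
  P={0,4}:  v_{0} + v_{4} = 2·v_{3}  →  sig = (2; 2)
  P={3,8}:  v_{3} + v_{8} = 2·v_{4}  →  sig = (2; 2)
  P={0,5,7}:  v_{0} + v_{5} + v_{7} = v_{1}  →  sig = (3; 1)
  P={1,3,6}:  v_{1} + v_{3} + v_{6} = v_{0}  →  sig = (3; 1)
  P={3,5,6,7}:  v_{3} + v_{5} + v_{6} + v_{7} = 0  →  sig = (4; —)
  P={2,3,5,7}:  v_{2} + v_{3} + v_{5} + v_{7} = v_{4}  →  sig = (4; 1)
  P={2,4,5,7}:  v_{2} + v_{4} + v_{5} + v_{7} = v_{8}  →  sig = (4; 1)

Signatures (|P|; sorted positive RHS coefficients), sorted:
    (2; 1)
    (2; 1)
    (2; 1,1)
    (2; 1,1,1,1)
    (2; 1,1,2)
    (2; 1,1,2)
    (2; 1,2)
    (2; 2)
    (2; 2)
    (3; 1)
    (3; 1)
    (4; —)
    (4; 1)
    (4; 1)


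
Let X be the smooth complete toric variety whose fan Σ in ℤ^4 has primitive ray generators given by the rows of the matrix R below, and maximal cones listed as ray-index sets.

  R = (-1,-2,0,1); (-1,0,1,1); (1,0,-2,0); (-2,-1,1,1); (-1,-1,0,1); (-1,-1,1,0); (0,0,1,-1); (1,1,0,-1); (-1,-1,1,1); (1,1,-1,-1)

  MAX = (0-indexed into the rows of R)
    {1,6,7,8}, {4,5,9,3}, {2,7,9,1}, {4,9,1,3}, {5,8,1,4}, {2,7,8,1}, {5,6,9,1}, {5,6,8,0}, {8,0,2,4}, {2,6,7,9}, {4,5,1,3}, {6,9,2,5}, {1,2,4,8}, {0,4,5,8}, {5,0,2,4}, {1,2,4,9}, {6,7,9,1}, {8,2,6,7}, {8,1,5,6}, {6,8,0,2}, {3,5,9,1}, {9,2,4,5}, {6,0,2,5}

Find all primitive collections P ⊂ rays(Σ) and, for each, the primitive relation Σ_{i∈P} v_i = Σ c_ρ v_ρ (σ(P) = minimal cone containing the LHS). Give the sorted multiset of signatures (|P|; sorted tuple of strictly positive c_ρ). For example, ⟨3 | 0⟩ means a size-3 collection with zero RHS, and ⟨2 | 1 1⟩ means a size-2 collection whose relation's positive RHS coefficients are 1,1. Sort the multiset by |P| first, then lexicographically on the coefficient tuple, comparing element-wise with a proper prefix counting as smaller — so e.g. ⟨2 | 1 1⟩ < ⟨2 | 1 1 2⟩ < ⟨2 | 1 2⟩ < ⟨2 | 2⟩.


16 minimal non-faces of Δ(Σ) (on 10 rays):

  • {4,7}:  v_{4} + v_{7} = 0  →  sig = ⟨2 | 0⟩
  • {8,9}:  v_{8} + v_{9} = 0  →  sig = ⟨2 | 0⟩
  • {4,6}:  v_{4} + v_{6} = v_{5}  →  sig = ⟨2 | 1⟩
  • {5,7}:  v_{5} + v_{7} = v_{6}  →  sig = ⟨2 | 1⟩
  • {0,1}:  v_{0} + v_{1} = v_{4} + v_{8}  →  sig = ⟨2 | 1 1⟩
  • {0,9}:  v_{0} + v_{9} = v_{2} + v_{5}  →  sig = ⟨2 | 1 1⟩
  • {0,7}:  v_{0} + v_{7} = v_{2} + v_{6} + v_{8}  →  sig = ⟨2 | 1 1 1⟩
  • {3,7}:  v_{3} + v_{7} = v_{1} + v_{5} + v_{9}  →  sig = ⟨2 | 1 1 1⟩
  • {3,8}:  v_{3} + v_{8} = v_{1} + v_{4} + v_{5}  →  sig = ⟨2 | 1 1 1⟩
  • {3,6}:  v_{3} + v_{6} = v_{1} + 2·v_{5} + v_{9}  →  sig = ⟨2 | 1 1 2⟩
  • {0,3}:  v_{0} + v_{3} = 2·v_{4} + v_{5}  →  sig = ⟨2 | 1 2⟩
  • {2,3}:  v_{2} + v_{3} = 2·v_{4} + v_{9}  →  sig = ⟨2 | 1 2⟩
  • {1,2,6}:  v_{1} + v_{2} + v_{6} = 0  →  sig = ⟨3 | 0⟩
  • {1,2,5}:  v_{1} + v_{2} + v_{5} = v_{4}  →  sig = ⟨3 | 1⟩
  • {2,5,8}:  v_{2} + v_{5} + v_{8} = v_{0}  →  sig = ⟨3 | 1⟩
  • {1,4,5,9}:  v_{1} + v_{4} + v_{5} + v_{9} = v_{3}  →  sig = ⟨4 | 1⟩

Sorted signature multiset PRS(X):
    ⟨2 | 0⟩
    ⟨2 | 0⟩
    ⟨2 | 1⟩
    ⟨2 | 1⟩
    ⟨2 | 1 1⟩
    ⟨2 | 1 1⟩
    ⟨2 | 1 1 1⟩
    ⟨2 | 1 1 1⟩
    ⟨2 | 1 1 1⟩
    ⟨2 | 1 1 2⟩
    ⟨2 | 1 2⟩
    ⟨2 | 1 2⟩
    ⟨3 | 0⟩
    ⟨3 | 1⟩
    ⟨3 | 1⟩
    ⟨4 | 1⟩


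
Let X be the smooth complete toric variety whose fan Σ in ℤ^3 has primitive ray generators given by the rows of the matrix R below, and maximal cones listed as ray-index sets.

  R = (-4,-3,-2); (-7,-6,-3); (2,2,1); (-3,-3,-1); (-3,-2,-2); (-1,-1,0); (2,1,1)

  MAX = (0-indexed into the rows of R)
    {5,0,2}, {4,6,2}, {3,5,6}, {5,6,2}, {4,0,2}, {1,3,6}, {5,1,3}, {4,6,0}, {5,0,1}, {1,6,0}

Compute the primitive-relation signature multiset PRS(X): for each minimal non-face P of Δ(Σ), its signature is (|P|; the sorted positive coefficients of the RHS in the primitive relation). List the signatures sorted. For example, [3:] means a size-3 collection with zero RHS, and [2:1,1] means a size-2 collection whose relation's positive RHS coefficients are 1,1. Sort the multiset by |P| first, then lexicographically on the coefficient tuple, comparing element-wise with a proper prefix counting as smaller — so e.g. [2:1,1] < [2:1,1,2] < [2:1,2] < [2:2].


9 minimal non-faces of Δ(Σ) (on 7 rays):

  {0,3}:  v_{0} + v_{3} = v_{1} — sig = [2:1]
  {2,3}:  v_{2} + v_{3} = v_{5} — sig = [2:1]
  {4,5}:  v_{4} + v_{5} = v_{0} — sig = [2:1]
  {1,2}:  v_{1} + v_{2} = v_{0} + v_{5} — sig = [2:1,1]
  {3,4}:  v_{3} + v_{4} = 2·v_{0} + v_{6} — sig = [2:1,2]
  {1,4}:  v_{1} + v_{4} = 3·v_{0} + v_{6} — sig = [2:1,3]
  {0,2,6}:  v_{0} + v_{2} + v_{6} = 0 — sig = [3:]
  {0,5,6}:  v_{0} + v_{5} + v_{6} = v_{3} — sig = [3:1]
  {1,5,6}:  v_{1} + v_{5} + v_{6} = 2·v_{3} — sig = [3:2]

Signatures (|P|; sorted positive RHS coefficients), sorted:
[[2:1], [2:1], [2:1], [2:1,1], [2:1,2], [2:1,3], [3:], [3:1], [3:2]]


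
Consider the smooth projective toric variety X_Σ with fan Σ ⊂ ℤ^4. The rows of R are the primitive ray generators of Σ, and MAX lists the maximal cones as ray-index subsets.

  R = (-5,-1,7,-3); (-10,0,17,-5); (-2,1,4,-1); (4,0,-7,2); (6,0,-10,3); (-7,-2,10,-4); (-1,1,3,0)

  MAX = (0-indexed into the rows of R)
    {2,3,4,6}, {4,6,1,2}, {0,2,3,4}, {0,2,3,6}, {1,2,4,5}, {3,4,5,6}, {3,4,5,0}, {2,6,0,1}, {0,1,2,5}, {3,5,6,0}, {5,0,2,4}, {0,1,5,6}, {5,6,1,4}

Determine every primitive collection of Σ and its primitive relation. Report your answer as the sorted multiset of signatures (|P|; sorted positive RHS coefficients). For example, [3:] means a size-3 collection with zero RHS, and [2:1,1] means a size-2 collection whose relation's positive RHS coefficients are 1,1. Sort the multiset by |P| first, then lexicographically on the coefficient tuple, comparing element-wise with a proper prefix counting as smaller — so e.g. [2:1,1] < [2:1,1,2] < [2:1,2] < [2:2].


Δ(Σ) — 7 vertices, 5 min non-faces:

  {1,3}:  v_{1} + v_{3} = v_{0} + v_{6} — sig = [2:1,1]
  {0,4,6}:  v_{0} + v_{4} + v_{6} = 0 — sig = [3:]
  {2,3,5}:  v_{2} + v_{3} + v_{5} = v_{0} — sig = [3:1]
  {2,5,6}:  v_{2} + v_{5} + v_{6} = v_{1} — sig = [3:1]
  {0,1,4}:  v_{0} + v_{1} + v_{4} = v_{2} + v_{5} — sig = [3:1,1]

Signatures (|P|; sorted positive RHS coefficients), sorted:
    |P|=2: 1 collection, coeffs (1,1)
    |P|=3: 4 collections, coeffs (), (1), (1), (1,1)


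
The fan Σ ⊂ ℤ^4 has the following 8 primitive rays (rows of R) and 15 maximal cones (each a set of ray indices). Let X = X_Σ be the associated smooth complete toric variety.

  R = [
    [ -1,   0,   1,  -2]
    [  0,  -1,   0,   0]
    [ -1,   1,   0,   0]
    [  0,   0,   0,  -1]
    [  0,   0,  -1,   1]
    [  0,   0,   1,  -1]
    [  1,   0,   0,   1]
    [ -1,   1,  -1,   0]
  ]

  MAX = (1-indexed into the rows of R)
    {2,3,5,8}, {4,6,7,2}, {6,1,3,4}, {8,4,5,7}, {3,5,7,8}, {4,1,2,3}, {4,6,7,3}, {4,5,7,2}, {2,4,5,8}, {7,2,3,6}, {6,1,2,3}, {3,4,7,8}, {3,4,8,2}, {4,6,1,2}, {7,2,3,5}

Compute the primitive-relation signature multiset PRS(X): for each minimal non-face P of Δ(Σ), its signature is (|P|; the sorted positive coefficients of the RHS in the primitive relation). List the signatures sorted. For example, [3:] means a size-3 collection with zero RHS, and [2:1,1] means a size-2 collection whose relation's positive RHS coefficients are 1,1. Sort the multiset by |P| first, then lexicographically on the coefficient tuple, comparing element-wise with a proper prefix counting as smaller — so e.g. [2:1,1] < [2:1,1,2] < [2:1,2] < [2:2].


|primitive collections| = 9. Relations:

  • {5,6}:  v_{5} + v_{6} = 0  ⇒ sig = [2:]
  • {1,7}:  v_{1} + v_{7} = v_{6}  ⇒ sig = [2:1]
  • {6,8}:  v_{6} + v_{8} = v_{3} + v_{4}  ⇒ sig = [2:1,1]
  • {1,5}:  v_{1} + v_{5} = v_{2} + v_{3} + v_{4}  ⇒ sig = [2:1,1,1]
  • {1,8}:  v_{1} + v_{8} = v_{2} + 2·v_{3} + 2·v_{4}  ⇒ sig = [2:1,2,2]
  • {2,7,8}:  v_{2} + v_{7} + v_{8} = v_{5}  ⇒ sig = [3:1]
  • {3,4,5}:  v_{3} + v_{4} + v_{5} = v_{8}  ⇒ sig = [3:1]
  • {2,3,4,7}:  v_{2} + v_{3} + v_{4} + v_{7} = 0  ⇒ sig = [4:]
  • {2,3,4,6}:  v_{2} + v_{3} + v_{4} + v_{6} = v_{1}  ⇒ sig = [4:1]

Hence PRS(X_Σ) =
{ [2:],  [2:1],  [2:1,1],  [2:1,1,1],  [2:1,2,2],  [3:1] ×2,  [4:],  [4:1] }


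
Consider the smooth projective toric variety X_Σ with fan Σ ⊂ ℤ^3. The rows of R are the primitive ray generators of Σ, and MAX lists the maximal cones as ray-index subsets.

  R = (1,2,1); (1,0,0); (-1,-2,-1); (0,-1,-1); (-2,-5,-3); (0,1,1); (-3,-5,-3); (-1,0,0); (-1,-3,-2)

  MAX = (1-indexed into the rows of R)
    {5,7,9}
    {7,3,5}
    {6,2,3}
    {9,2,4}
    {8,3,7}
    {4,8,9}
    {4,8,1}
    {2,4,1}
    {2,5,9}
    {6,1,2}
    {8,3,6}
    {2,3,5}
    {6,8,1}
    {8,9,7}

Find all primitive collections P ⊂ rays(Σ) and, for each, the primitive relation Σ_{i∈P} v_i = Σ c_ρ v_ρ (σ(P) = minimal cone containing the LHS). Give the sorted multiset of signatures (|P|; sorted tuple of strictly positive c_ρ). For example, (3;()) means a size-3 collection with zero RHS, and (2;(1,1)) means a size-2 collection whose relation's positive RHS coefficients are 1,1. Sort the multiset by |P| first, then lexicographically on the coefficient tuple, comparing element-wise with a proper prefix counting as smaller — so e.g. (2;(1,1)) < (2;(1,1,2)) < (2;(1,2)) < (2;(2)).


15 minimal non-faces of Δ(Σ) (on 9 rays):

  • {1,3}:  v_{1} + v_{3} = 0  →  sig = (2;())
  • {2,8}:  v_{2} + v_{8} = 0  →  sig = (2;())
  • {4,6}:  v_{4} + v_{6} = 0  →  sig = (2;())
  • {1,5}:  v_{1} + v_{5} = v_{9}  →  sig = (2;(1))
  • {1,9}:  v_{1} + v_{9} = v_{4}  →  sig = (2;(1))
  • {2,7}:  v_{2} + v_{7} = v_{5}  →  sig = (2;(1))
  • {3,4}:  v_{3} + v_{4} = v_{9}  →  sig = (2;(1))
  • {3,9}:  v_{3} + v_{9} = v_{5}  →  sig = (2;(1))
  • {5,8}:  v_{5} + v_{8} = v_{7}  →  sig = (2;(1))
  • {6,9}:  v_{6} + v_{9} = v_{3}  →  sig = (2;(1))
  • {1,7}:  v_{1} + v_{7} = v_{8} + v_{9}  →  sig = (2;(1,1))
  • {4,7}:  v_{4} + v_{7} = v_{8} + 2·v_{9}  →  sig = (2;(1,2))
  • {6,7}:  v_{6} + v_{7} = 2·v_{3} + v_{8}  →  sig = (2;(1,2))
  • {4,5}:  v_{4} + v_{5} = 2·v_{9}  →  sig = (2;(2))
  • {5,6}:  v_{5} + v_{6} = 2·v_{3}  →  sig = (2;(2))

Signatures (|P|; sorted positive RHS coefficients), sorted:
    (2;())
    (2;())
    (2;())
    (2;(1))
    (2;(1))
    (2;(1))
    (2;(1))
    (2;(1))
    (2;(1))
    (2;(1))
    (2;(1,1))
    (2;(1,2))
    (2;(1,2))
    (2;(2))
    (2;(2))


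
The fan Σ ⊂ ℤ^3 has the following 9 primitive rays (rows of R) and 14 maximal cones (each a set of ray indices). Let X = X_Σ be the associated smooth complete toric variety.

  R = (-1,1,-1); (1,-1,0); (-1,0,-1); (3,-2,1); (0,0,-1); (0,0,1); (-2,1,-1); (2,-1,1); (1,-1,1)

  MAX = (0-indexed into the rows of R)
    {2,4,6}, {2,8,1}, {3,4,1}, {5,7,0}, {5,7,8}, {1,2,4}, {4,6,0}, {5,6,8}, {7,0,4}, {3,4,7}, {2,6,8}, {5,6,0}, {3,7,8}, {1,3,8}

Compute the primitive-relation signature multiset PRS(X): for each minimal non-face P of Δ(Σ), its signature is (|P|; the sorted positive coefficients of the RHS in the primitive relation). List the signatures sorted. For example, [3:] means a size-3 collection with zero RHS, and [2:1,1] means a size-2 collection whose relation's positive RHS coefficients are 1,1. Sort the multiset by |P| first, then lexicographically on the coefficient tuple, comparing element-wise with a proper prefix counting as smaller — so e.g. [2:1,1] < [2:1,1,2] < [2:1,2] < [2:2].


Primitive collections (15):

  • {0,8}:  v_{0} + v_{8} = 0 — sig = [2:]
  • {4,5}:  v_{4} + v_{5} = 0 — sig = [2:]
  • {6,7}:  v_{6} + v_{7} = 0 — sig = [2:]
  • {0,1}:  v_{0} + v_{1} = v_{4} — sig = [2:1]
  • {1,5}:  v_{1} + v_{5} = v_{8} — sig = [2:1]
  • {1,6}:  v_{1} + v_{6} = v_{2} — sig = [2:1]
  • {1,7}:  v_{1} + v_{7} = v_{3} — sig = [2:1]
  • {2,7}:  v_{2} + v_{7} = v_{1} — sig = [2:1]
  • {3,6}:  v_{3} + v_{6} = v_{1} — sig = [2:1]
  • {4,8}:  v_{4} + v_{8} = v_{1} — sig = [2:1]
  • {0,2}:  v_{0} + v_{2} = v_{4} + v_{6} — sig = [2:1,1]
  • {0,3}:  v_{0} + v_{3} = v_{4} + v_{7} — sig = [2:1,1]
  • {2,5}:  v_{2} + v_{5} = v_{6} + v_{8} — sig = [2:1,1]
  • {3,5}:  v_{3} + v_{5} = v_{7} + v_{8} — sig = [2:1,1]
  • {2,3}:  v_{2} + v_{3} = 2·v_{1} — sig = [2:2]

Signatures (|P|; sorted positive RHS coefficients), sorted:
[[2:], [2:], [2:], [2:1], [2:1], [2:1], [2:1], [2:1], [2:1], [2:1], [2:1,1], [2:1,1], [2:1,1], [2:1,1], [2:2]]
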